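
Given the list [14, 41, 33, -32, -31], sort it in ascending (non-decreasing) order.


Original list: [14, 41, 33, -32, -31]
Repeatedly take the smallest remaining element:
  Remaining [14, 41, 33, -32, -31] -> smallest is -32
  Remaining [14, 41, 33, -31] -> smallest is -31
  Remaining [14, 41, 33] -> smallest is 14
  Remaining [41, 33] -> smallest is 33
  Remaining [41] -> smallest is 41
Collecting the picks in order gives the sorted list.
Final answer: [-32, -31, 14, 33, 41]


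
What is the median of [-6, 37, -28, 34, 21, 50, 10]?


First, sort the list: [-28, -6, 10, 21, 34, 37, 50]
The list has 7 elements (odd count).
The middle index is 3 (0-based), and the element there is 21.
Final answer: 21


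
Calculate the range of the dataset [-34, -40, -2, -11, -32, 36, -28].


Maximum value: 36
Minimum value: -40
Range = 36 - (-40) = 76
Final answer: 76


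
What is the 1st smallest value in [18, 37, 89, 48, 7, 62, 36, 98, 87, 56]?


Sort ascending: [7, 18, 36, 37, 48, 56, 62, 87, 89, 98]
The 1st element (1-indexed) is at index 0.
Value = 7
Final answer: 7


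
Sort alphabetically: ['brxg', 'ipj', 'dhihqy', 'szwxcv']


Compare strings character by character (the first differing letter decides):
  'brxg' < 'dhihqy' since 'b' < 'd' at position 1
  'dhihqy' < 'ipj' since 'd' < 'i' at position 1
  'ipj' < 'szwxcv' since 'i' < 's' at position 1
Chaining these comparisons gives the alphabetical order.
Final answer: ['brxg', 'dhihqy', 'ipj', 'szwxcv']


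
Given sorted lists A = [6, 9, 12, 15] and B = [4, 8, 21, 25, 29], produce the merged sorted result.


List A: [6, 9, 12, 15]
List B: [4, 8, 21, 25, 29]
Repeatedly compare the front elements and take the smaller:
  6 vs 4 -> take 4
  6 vs 8 -> take 6
  9 vs 8 -> take 8
  9 vs 21 -> take 9
  12 vs 21 -> take 12
  15 vs 21 -> take 15
  A is exhausted; append the rest of B: [21, 25, 29]
Final answer: [4, 6, 8, 9, 12, 15, 21, 25, 29]


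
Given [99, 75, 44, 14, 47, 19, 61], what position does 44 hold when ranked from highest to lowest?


Sort descending: [99, 75, 61, 47, 44, 19, 14]
Find 44 in the sorted list.
44 is at position 5.
Final answer: 5


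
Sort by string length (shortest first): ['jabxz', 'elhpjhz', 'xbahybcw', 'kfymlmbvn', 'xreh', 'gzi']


Compute lengths:
  'jabxz' has length 5
  'elhpjhz' has length 7
  'xbahybcw' has length 8
  'kfymlmbvn' has length 9
  'xreh' has length 4
  'gzi' has length 3
Lengths in increasing order: 3 < 4 < 5 < 7 < 8 < 9
Listing the words in that order gives the answer.
Final answer: ['gzi', 'xreh', 'jabxz', 'elhpjhz', 'xbahybcw', 'kfymlmbvn']


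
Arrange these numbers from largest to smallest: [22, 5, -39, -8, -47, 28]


Original list: [22, 5, -39, -8, -47, 28]
Repeatedly take the largest remaining element:
  Remaining [22, 5, -39, -8, -47, 28] -> largest is 28
  Remaining [22, 5, -39, -8, -47] -> largest is 22
  Remaining [5, -39, -8, -47] -> largest is 5
  Remaining [-39, -8, -47] -> largest is -8
  Remaining [-39, -47] -> largest is -39
  Remaining [-47] -> largest is -47
Collecting the picks in order gives the descending list.
Final answer: [28, 22, 5, -8, -39, -47]


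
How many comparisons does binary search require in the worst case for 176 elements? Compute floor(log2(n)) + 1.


Binary search halves the search space each step.
Maximum comparisons = floor(log2(176)) + 1
log2(176) = 7.4594
floor(log2(176)) = 7, so 7 + 1 = 8
Final answer: 8


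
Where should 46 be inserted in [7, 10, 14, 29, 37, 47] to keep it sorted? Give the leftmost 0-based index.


List is sorted: [7, 10, 14, 29, 37, 47]
We need the leftmost position where 46 can be inserted, i.e. the first index whose element is >= 46 (or the end of the list if none is).
Binary search with low=0, high=6 (0-based indices):
  low=0, high=6, mid=3: a[3]=29 < 46, so low = 4
  low=4, high=6, mid=5: a[5]=47 >= 46, so high = 5
  low=4, high=5, mid=4: a[4]=37 < 46, so low = 5
Now low = high = 5, so the insertion index is 5.
Final answer: 5


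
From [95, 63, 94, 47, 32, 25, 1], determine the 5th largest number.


Sort descending: [95, 94, 63, 47, 32, 25, 1]
The 5th element (1-indexed) is at index 4.
Value = 32
Final answer: 32


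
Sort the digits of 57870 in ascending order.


The number 57870 has digits: 5, 7, 8, 7, 0
Sorted: 0, 5, 7, 7, 8
Joining the sorted digits gives the result.
Final answer: 05778


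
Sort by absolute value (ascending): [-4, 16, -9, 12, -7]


Compute absolute values:
  |-4| = 4
  |16| = 16
  |-9| = 9
  |12| = 12
  |-7| = 7
Absolute values in increasing order: 4 < 7 < 9 < 12 < 16
Listing the original numbers in that order gives the answer.
Final answer: [-4, -7, -9, 12, 16]


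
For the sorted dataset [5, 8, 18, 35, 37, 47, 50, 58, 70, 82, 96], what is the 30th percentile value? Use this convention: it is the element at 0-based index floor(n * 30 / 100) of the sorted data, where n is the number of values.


The dataset has n = 11 elements.
Index = floor(11 * 30 / 100) = floor(330 / 100) = floor(3.3) = 3
Counting from index 0 in the sorted data, the element at index 3 is 35.
Final answer: 35


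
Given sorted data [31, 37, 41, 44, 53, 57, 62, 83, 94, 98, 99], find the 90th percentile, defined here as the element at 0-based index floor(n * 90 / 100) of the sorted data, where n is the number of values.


The dataset has n = 11 elements.
Index = floor(11 * 90 / 100) = floor(990 / 100) = floor(9.9) = 9
Counting from index 0 in the sorted data, the element at index 9 is 98.
Final answer: 98


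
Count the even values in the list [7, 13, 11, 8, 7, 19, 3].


Check each element:
  7 is odd
  13 is odd
  11 is odd
  8 is even
  7 is odd
  19 is odd
  3 is odd
Evens: [8]
Count of evens = 1
Final answer: 1


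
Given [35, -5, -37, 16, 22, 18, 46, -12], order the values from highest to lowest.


Original list: [35, -5, -37, 16, 22, 18, 46, -12]
Repeatedly take the largest remaining element:
  Remaining [35, -5, -37, 16, 22, 18, 46, -12] -> largest is 46
  Remaining [35, -5, -37, 16, 22, 18, -12] -> largest is 35
  Remaining [-5, -37, 16, 22, 18, -12] -> largest is 22
  Remaining [-5, -37, 16, 18, -12] -> largest is 18
  Remaining [-5, -37, 16, -12] -> largest is 16
  Remaining [-5, -37, -12] -> largest is -5
  Remaining [-37, -12] -> largest is -12
  Remaining [-37] -> largest is -37
Collecting the picks in order gives the descending list.
Final answer: [46, 35, 22, 18, 16, -5, -12, -37]


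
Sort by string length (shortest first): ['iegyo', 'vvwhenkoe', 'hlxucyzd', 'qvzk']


Compute lengths:
  'iegyo' has length 5
  'vvwhenkoe' has length 9
  'hlxucyzd' has length 8
  'qvzk' has length 4
Lengths in increasing order: 4 < 5 < 8 < 9
Listing the words in that order gives the answer.
Final answer: ['qvzk', 'iegyo', 'hlxucyzd', 'vvwhenkoe']


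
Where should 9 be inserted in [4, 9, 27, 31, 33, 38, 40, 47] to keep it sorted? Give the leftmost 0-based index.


List is sorted: [4, 9, 27, 31, 33, 38, 40, 47]
We need the leftmost position where 9 can be inserted, i.e. the first index whose element is >= 9 (or the end of the list if none is).
Binary search with low=0, high=8 (0-based indices):
  low=0, high=8, mid=4: a[4]=33 >= 9, so high = 4
  low=0, high=4, mid=2: a[2]=27 >= 9, so high = 2
  low=0, high=2, mid=1: a[1]=9 >= 9, so high = 1
  low=0, high=1, mid=0: a[0]=4 < 9, so low = 1
Now low = high = 1, so the insertion index is 1.
Final answer: 1


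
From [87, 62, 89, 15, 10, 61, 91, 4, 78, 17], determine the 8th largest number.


Sort descending: [91, 89, 87, 78, 62, 61, 17, 15, 10, 4]
The 8th element (1-indexed) is at index 7.
Value = 15
Final answer: 15


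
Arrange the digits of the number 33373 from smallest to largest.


The number 33373 has digits: 3, 3, 3, 7, 3
Sorted: 3, 3, 3, 3, 7
Joining the sorted digits gives the result.
Final answer: 33337


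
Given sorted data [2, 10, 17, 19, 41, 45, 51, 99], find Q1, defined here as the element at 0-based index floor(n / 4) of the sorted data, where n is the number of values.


The list has n = 8 elements.
Q1 index = floor(8 / 4) = floor(2) = 2
Counting from index 0 in the sorted data, the element at index 2 is 17.
Final answer: 17


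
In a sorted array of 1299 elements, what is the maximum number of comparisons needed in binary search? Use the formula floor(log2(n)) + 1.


Binary search halves the search space each step.
Maximum comparisons = floor(log2(1299)) + 1
log2(1299) = 10.3432
floor(log2(1299)) = 10, so 10 + 1 = 11
Final answer: 11


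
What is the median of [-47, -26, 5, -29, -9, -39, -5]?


First, sort the list: [-47, -39, -29, -26, -9, -5, 5]
The list has 7 elements (odd count).
The middle index is 3 (0-based), and the element there is -26.
Final answer: -26


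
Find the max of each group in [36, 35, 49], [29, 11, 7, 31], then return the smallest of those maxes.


Find max of each group:
  Group 1: [36, 35, 49] -> max = 49
  Group 2: [29, 11, 7, 31] -> max = 31
Maxes: [49, 31]
Minimum of maxes = 31
Final answer: 31


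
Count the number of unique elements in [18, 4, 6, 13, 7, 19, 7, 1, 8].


List all unique values:
Distinct values: [1, 4, 6, 7, 8, 13, 18, 19]
Count = 8
Final answer: 8


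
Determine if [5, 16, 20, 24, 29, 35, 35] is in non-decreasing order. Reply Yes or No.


Check consecutive pairs:
  5 <= 16? True
  16 <= 20? True
  20 <= 24? True
  24 <= 29? True
  29 <= 35? True
  35 <= 35? True
Every consecutive pair is in order, so the list is non-decreasing.
Final answer: Yes


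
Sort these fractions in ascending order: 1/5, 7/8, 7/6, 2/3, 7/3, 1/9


Convert to decimal for comparison:
  1/5 = 0.2
  7/8 = 0.875
  7/6 = 1.1667
  2/3 = 0.6667
  7/3 = 2.3333
  1/9 = 0.1111
Decimals in increasing order: 0.1111 < 0.2 < 0.6667 < 0.875 < 1.1667 < 2.3333
Writing each back as its fraction gives the sorted order.
Final answer: 1/9, 1/5, 2/3, 7/8, 7/6, 7/3


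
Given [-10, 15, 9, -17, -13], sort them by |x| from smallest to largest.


Compute absolute values:
  |-10| = 10
  |15| = 15
  |9| = 9
  |-17| = 17
  |-13| = 13
Absolute values in increasing order: 9 < 10 < 13 < 15 < 17
Listing the original numbers in that order gives the answer.
Final answer: [9, -10, -13, 15, -17]


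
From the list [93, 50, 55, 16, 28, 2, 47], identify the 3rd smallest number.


Sort ascending: [2, 16, 28, 47, 50, 55, 93]
The 3rd element (1-indexed) is at index 2.
Value = 28
Final answer: 28


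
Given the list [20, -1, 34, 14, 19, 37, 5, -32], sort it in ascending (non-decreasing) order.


Original list: [20, -1, 34, 14, 19, 37, 5, -32]
Repeatedly take the smallest remaining element:
  Remaining [20, -1, 34, 14, 19, 37, 5, -32] -> smallest is -32
  Remaining [20, -1, 34, 14, 19, 37, 5] -> smallest is -1
  Remaining [20, 34, 14, 19, 37, 5] -> smallest is 5
  Remaining [20, 34, 14, 19, 37] -> smallest is 14
  Remaining [20, 34, 19, 37] -> smallest is 19
  Remaining [20, 34, 37] -> smallest is 20
  Remaining [34, 37] -> smallest is 34
  Remaining [37] -> smallest is 37
Collecting the picks in order gives the sorted list.
Final answer: [-32, -1, 5, 14, 19, 20, 34, 37]


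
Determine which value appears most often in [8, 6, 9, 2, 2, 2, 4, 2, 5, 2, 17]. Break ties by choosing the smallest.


Count the frequency of each value:
  2 appears 5 time(s)
  4 appears 1 time(s)
  5 appears 1 time(s)
  6 appears 1 time(s)
  8 appears 1 time(s)
  9 appears 1 time(s)
  17 appears 1 time(s)
Maximum frequency is 5.
Only 2 reaches that frequency, so it is the mode.
Final answer: 2


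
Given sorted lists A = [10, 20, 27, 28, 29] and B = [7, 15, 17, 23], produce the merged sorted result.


List A: [10, 20, 27, 28, 29]
List B: [7, 15, 17, 23]
Repeatedly compare the front elements and take the smaller:
  10 vs 7 -> take 7
  10 vs 15 -> take 10
  20 vs 15 -> take 15
  20 vs 17 -> take 17
  20 vs 23 -> take 20
  27 vs 23 -> take 23
  B is exhausted; append the rest of A: [27, 28, 29]
Final answer: [7, 10, 15, 17, 20, 23, 27, 28, 29]


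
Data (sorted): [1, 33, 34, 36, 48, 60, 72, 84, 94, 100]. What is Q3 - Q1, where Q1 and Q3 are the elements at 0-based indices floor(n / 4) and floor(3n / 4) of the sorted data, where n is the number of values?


The data has n = 10 elements.
Q1 index = floor(10 / 4) = floor(2.5) = 2; Q3 index = floor(3 * 10 / 4) = floor(7.5) = 7
Q1 = element at index 2 = 34
Q3 = element at index 7 = 84
IQR = 84 - 34 = 50
Final answer: 50


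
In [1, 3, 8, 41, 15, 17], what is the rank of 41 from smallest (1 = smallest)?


Sort ascending: [1, 3, 8, 15, 17, 41]
Find 41 in the sorted list.
41 is at position 6 (1-indexed).
Final answer: 6


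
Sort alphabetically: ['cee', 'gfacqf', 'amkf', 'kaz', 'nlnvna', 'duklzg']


Compare strings character by character (the first differing letter decides):
  'amkf' < 'cee' since 'a' < 'c' at position 1
  'cee' < 'duklzg' since 'c' < 'd' at position 1
  'duklzg' < 'gfacqf' since 'd' < 'g' at position 1
  'gfacqf' < 'kaz' since 'g' < 'k' at position 1
  'kaz' < 'nlnvna' since 'k' < 'n' at position 1
Chaining these comparisons gives the alphabetical order.
Final answer: ['amkf', 'cee', 'duklzg', 'gfacqf', 'kaz', 'nlnvna']


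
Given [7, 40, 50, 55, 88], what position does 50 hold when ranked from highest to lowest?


Sort descending: [88, 55, 50, 40, 7]
Find 50 in the sorted list.
50 is at position 3.
Final answer: 3


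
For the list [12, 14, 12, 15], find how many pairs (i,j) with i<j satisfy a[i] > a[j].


For each element, count the later elements that are smaller than it:
  12 (index 0): smaller elements after it = [] -> 0
  14 (index 1): smaller elements after it = [12] -> 1
  12 (index 2): smaller elements after it = [] -> 0
Total inversions = 0 + 1 + 0 = 1
Final answer: 1


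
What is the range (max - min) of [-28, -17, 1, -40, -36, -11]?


Maximum value: 1
Minimum value: -40
Range = 1 - (-40) = 41
Final answer: 41


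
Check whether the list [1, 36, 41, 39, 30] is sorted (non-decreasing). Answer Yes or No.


Check consecutive pairs:
  1 <= 36? True
  36 <= 41? True
  41 <= 39? False
  39 <= 30? False
2 consecutive pair(s) are out of order, so the list is not sorted.
Final answer: No


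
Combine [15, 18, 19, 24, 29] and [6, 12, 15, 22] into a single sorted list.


List A: [15, 18, 19, 24, 29]
List B: [6, 12, 15, 22]
Repeatedly compare the front elements and take the smaller:
  15 vs 6 -> take 6
  15 vs 12 -> take 12
  15 vs 15 -> take 15
  18 vs 15 -> take 15
  18 vs 22 -> take 18
  19 vs 22 -> take 19
  24 vs 22 -> take 22
  B is exhausted; append the rest of A: [24, 29]
Final answer: [6, 12, 15, 15, 18, 19, 22, 24, 29]


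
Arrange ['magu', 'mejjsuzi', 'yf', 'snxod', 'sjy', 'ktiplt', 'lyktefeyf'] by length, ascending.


Compute lengths:
  'magu' has length 4
  'mejjsuzi' has length 8
  'yf' has length 2
  'snxod' has length 5
  'sjy' has length 3
  'ktiplt' has length 6
  'lyktefeyf' has length 9
Lengths in increasing order: 2 < 3 < 4 < 5 < 6 < 8 < 9
Listing the words in that order gives the answer.
Final answer: ['yf', 'sjy', 'magu', 'snxod', 'ktiplt', 'mejjsuzi', 'lyktefeyf']


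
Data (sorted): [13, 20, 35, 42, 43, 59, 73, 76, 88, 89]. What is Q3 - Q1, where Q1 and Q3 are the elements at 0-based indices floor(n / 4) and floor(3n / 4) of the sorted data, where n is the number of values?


The data has n = 10 elements.
Q1 index = floor(10 / 4) = floor(2.5) = 2; Q3 index = floor(3 * 10 / 4) = floor(7.5) = 7
Q1 = element at index 2 = 35
Q3 = element at index 7 = 76
IQR = 76 - 35 = 41
Final answer: 41


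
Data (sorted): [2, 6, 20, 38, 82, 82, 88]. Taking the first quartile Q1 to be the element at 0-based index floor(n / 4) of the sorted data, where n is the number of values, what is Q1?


The list has n = 7 elements.
Q1 index = floor(7 / 4) = floor(1.75) = 1
Counting from index 0 in the sorted data, the element at index 1 is 6.
Final answer: 6


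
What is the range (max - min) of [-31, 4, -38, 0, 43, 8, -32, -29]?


Maximum value: 43
Minimum value: -38
Range = 43 - (-38) = 81
Final answer: 81


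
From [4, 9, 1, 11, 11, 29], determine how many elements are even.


Check each element:
  4 is even
  9 is odd
  1 is odd
  11 is odd
  11 is odd
  29 is odd
Evens: [4]
Count of evens = 1
Final answer: 1


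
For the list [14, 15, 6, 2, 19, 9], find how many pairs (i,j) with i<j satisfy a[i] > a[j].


For each element, count the later elements that are smaller than it:
  14 (index 0): smaller elements after it = [6, 2, 9] -> 3
  15 (index 1): smaller elements after it = [6, 2, 9] -> 3
  6 (index 2): smaller elements after it = [2] -> 1
  2 (index 3): smaller elements after it = [] -> 0
  19 (index 4): smaller elements after it = [9] -> 1
Total inversions = 3 + 3 + 1 + 0 + 1 = 8
Final answer: 8


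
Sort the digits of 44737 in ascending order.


The number 44737 has digits: 4, 4, 7, 3, 7
Sorted: 3, 4, 4, 7, 7
Joining the sorted digits gives the result.
Final answer: 34477


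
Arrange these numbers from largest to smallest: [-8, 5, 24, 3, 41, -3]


Original list: [-8, 5, 24, 3, 41, -3]
Repeatedly take the largest remaining element:
  Remaining [-8, 5, 24, 3, 41, -3] -> largest is 41
  Remaining [-8, 5, 24, 3, -3] -> largest is 24
  Remaining [-8, 5, 3, -3] -> largest is 5
  Remaining [-8, 3, -3] -> largest is 3
  Remaining [-8, -3] -> largest is -3
  Remaining [-8] -> largest is -8
Collecting the picks in order gives the descending list.
Final answer: [41, 24, 5, 3, -3, -8]


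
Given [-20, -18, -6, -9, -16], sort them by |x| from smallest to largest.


Compute absolute values:
  |-20| = 20
  |-18| = 18
  |-6| = 6
  |-9| = 9
  |-16| = 16
Absolute values in increasing order: 6 < 9 < 16 < 18 < 20
Listing the original numbers in that order gives the answer.
Final answer: [-6, -9, -16, -18, -20]


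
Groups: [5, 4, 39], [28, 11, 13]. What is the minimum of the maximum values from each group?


Find max of each group:
  Group 1: [5, 4, 39] -> max = 39
  Group 2: [28, 11, 13] -> max = 28
Maxes: [39, 28]
Minimum of maxes = 28
Final answer: 28


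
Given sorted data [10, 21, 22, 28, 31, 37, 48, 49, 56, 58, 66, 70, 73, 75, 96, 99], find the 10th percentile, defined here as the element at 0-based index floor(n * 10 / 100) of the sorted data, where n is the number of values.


The dataset has n = 16 elements.
Index = floor(16 * 10 / 100) = floor(160 / 100) = floor(1.6) = 1
Counting from index 0 in the sorted data, the element at index 1 is 21.
Final answer: 21


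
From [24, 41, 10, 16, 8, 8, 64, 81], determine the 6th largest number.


Sort descending: [81, 64, 41, 24, 16, 10, 8, 8]
The 6th element (1-indexed) is at index 5.
Value = 10
Final answer: 10


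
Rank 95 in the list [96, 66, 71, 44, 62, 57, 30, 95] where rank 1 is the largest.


Sort descending: [96, 95, 71, 66, 62, 57, 44, 30]
Find 95 in the sorted list.
95 is at position 2.
Final answer: 2


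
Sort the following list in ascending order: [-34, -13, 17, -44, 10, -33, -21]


Original list: [-34, -13, 17, -44, 10, -33, -21]
Repeatedly take the smallest remaining element:
  Remaining [-34, -13, 17, -44, 10, -33, -21] -> smallest is -44
  Remaining [-34, -13, 17, 10, -33, -21] -> smallest is -34
  Remaining [-13, 17, 10, -33, -21] -> smallest is -33
  Remaining [-13, 17, 10, -21] -> smallest is -21
  Remaining [-13, 17, 10] -> smallest is -13
  Remaining [17, 10] -> smallest is 10
  Remaining [17] -> smallest is 17
Collecting the picks in order gives the sorted list.
Final answer: [-44, -34, -33, -21, -13, 10, 17]


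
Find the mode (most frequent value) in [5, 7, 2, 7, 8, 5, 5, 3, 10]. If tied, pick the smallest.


Count the frequency of each value:
  2 appears 1 time(s)
  3 appears 1 time(s)
  5 appears 3 time(s)
  7 appears 2 time(s)
  8 appears 1 time(s)
  10 appears 1 time(s)
Maximum frequency is 3.
Only 5 reaches that frequency, so it is the mode.
Final answer: 5


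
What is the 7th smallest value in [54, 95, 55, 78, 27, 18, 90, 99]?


Sort ascending: [18, 27, 54, 55, 78, 90, 95, 99]
The 7th element (1-indexed) is at index 6.
Value = 95
Final answer: 95


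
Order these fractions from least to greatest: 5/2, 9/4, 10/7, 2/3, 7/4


Convert to decimal for comparison:
  5/2 = 2.5
  9/4 = 2.25
  10/7 = 1.4286
  2/3 = 0.6667
  7/4 = 1.75
Decimals in increasing order: 0.6667 < 1.4286 < 1.75 < 2.25 < 2.5
Writing each back as its fraction gives the sorted order.
Final answer: 2/3, 10/7, 7/4, 9/4, 5/2


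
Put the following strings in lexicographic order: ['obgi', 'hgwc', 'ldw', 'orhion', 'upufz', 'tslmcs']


Compare strings character by character (the first differing letter decides):
  'hgwc' < 'ldw' since 'h' < 'l' at position 1
  'ldw' < 'obgi' since 'l' < 'o' at position 1
  'obgi' < 'orhion' since 'b' < 'r' at position 2
  'orhion' < 'tslmcs' since 'o' < 't' at position 1
  'tslmcs' < 'upufz' since 't' < 'u' at position 1
Chaining these comparisons gives the alphabetical order.
Final answer: ['hgwc', 'ldw', 'obgi', 'orhion', 'tslmcs', 'upufz']


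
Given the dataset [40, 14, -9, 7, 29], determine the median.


First, sort the list: [-9, 7, 14, 29, 40]
The list has 5 elements (odd count).
The middle index is 2 (0-based), and the element there is 14.
Final answer: 14


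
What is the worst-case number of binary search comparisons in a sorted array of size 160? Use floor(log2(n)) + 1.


Binary search halves the search space each step.
Maximum comparisons = floor(log2(160)) + 1
log2(160) = 7.3219
floor(log2(160)) = 7, so 7 + 1 = 8
Final answer: 8


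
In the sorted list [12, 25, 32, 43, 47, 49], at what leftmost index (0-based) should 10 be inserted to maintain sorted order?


List is sorted: [12, 25, 32, 43, 47, 49]
We need the leftmost position where 10 can be inserted, i.e. the first index whose element is >= 10 (or the end of the list if none is).
Binary search with low=0, high=6 (0-based indices):
  low=0, high=6, mid=3: a[3]=43 >= 10, so high = 3
  low=0, high=3, mid=1: a[1]=25 >= 10, so high = 1
  low=0, high=1, mid=0: a[0]=12 >= 10, so high = 0
Now low = high = 0, so the insertion index is 0.
Final answer: 0


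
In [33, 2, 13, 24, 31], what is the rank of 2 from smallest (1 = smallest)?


Sort ascending: [2, 13, 24, 31, 33]
Find 2 in the sorted list.
2 is at position 1 (1-indexed).
Final answer: 1


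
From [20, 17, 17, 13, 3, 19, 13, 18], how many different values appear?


List all unique values:
Distinct values: [3, 13, 17, 18, 19, 20]
Count = 6
Final answer: 6


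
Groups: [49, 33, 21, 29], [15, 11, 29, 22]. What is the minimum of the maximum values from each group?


Find max of each group:
  Group 1: [49, 33, 21, 29] -> max = 49
  Group 2: [15, 11, 29, 22] -> max = 29
Maxes: [49, 29]
Minimum of maxes = 29
Final answer: 29


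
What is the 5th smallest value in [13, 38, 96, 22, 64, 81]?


Sort ascending: [13, 22, 38, 64, 81, 96]
The 5th element (1-indexed) is at index 4.
Value = 81
Final answer: 81


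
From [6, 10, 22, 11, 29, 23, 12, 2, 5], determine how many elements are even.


Check each element:
  6 is even
  10 is even
  22 is even
  11 is odd
  29 is odd
  23 is odd
  12 is even
  2 is even
  5 is odd
Evens: [6, 10, 22, 12, 2]
Count of evens = 5
Final answer: 5


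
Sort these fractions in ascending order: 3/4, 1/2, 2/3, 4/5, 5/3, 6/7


Convert to decimal for comparison:
  3/4 = 0.75
  1/2 = 0.5
  2/3 = 0.6667
  4/5 = 0.8
  5/3 = 1.6667
  6/7 = 0.8571
Decimals in increasing order: 0.5 < 0.6667 < 0.75 < 0.8 < 0.8571 < 1.6667
Writing each back as its fraction gives the sorted order.
Final answer: 1/2, 2/3, 3/4, 4/5, 6/7, 5/3


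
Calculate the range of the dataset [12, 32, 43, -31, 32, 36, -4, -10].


Maximum value: 43
Minimum value: -31
Range = 43 - (-31) = 74
Final answer: 74


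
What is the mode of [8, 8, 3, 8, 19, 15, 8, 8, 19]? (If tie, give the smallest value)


Count the frequency of each value:
  3 appears 1 time(s)
  8 appears 5 time(s)
  15 appears 1 time(s)
  19 appears 2 time(s)
Maximum frequency is 5.
Only 8 reaches that frequency, so it is the mode.
Final answer: 8


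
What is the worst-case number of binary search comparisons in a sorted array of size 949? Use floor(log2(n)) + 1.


Binary search halves the search space each step.
Maximum comparisons = floor(log2(949)) + 1
log2(949) = 9.8903
floor(log2(949)) = 9, so 9 + 1 = 10
Final answer: 10


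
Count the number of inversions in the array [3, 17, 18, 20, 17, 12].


For each element, count the later elements that are smaller than it:
  3 (index 0): smaller elements after it = [] -> 0
  17 (index 1): smaller elements after it = [12] -> 1
  18 (index 2): smaller elements after it = [17, 12] -> 2
  20 (index 3): smaller elements after it = [17, 12] -> 2
  17 (index 4): smaller elements after it = [12] -> 1
Total inversions = 0 + 1 + 2 + 2 + 1 = 6
Final answer: 6


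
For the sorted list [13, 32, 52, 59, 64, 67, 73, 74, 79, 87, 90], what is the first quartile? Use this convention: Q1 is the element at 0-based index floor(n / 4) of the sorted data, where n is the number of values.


The list has n = 11 elements.
Q1 index = floor(11 / 4) = floor(2.75) = 2
Counting from index 0 in the sorted data, the element at index 2 is 52.
Final answer: 52


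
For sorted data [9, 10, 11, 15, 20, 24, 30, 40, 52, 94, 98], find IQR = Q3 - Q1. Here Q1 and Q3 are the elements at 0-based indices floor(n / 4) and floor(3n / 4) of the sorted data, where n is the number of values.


The data has n = 11 elements.
Q1 index = floor(11 / 4) = floor(2.75) = 2; Q3 index = floor(3 * 11 / 4) = floor(8.25) = 8
Q1 = element at index 2 = 11
Q3 = element at index 8 = 52
IQR = 52 - 11 = 41
Final answer: 41


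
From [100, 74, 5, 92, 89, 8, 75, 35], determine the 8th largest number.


Sort descending: [100, 92, 89, 75, 74, 35, 8, 5]
The 8th element (1-indexed) is at index 7.
Value = 5
Final answer: 5


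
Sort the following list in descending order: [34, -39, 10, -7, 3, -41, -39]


Original list: [34, -39, 10, -7, 3, -41, -39]
Repeatedly take the largest remaining element:
  Remaining [34, -39, 10, -7, 3, -41, -39] -> largest is 34
  Remaining [-39, 10, -7, 3, -41, -39] -> largest is 10
  Remaining [-39, -7, 3, -41, -39] -> largest is 3
  Remaining [-39, -7, -41, -39] -> largest is -7
  Remaining [-39, -41, -39] -> largest is -39
  Remaining [-41, -39] -> largest is -39
  Remaining [-41] -> largest is -41
Collecting the picks in order gives the descending list.
Final answer: [34, 10, 3, -7, -39, -39, -41]


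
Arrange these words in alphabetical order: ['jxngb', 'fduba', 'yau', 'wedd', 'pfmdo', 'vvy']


Compare strings character by character (the first differing letter decides):
  'fduba' < 'jxngb' since 'f' < 'j' at position 1
  'jxngb' < 'pfmdo' since 'j' < 'p' at position 1
  'pfmdo' < 'vvy' since 'p' < 'v' at position 1
  'vvy' < 'wedd' since 'v' < 'w' at position 1
  'wedd' < 'yau' since 'w' < 'y' at position 1
Chaining these comparisons gives the alphabetical order.
Final answer: ['fduba', 'jxngb', 'pfmdo', 'vvy', 'wedd', 'yau']


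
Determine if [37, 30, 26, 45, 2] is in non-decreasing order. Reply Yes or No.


Check consecutive pairs:
  37 <= 30? False
  30 <= 26? False
  26 <= 45? True
  45 <= 2? False
3 consecutive pair(s) are out of order, so the list is not sorted.
Final answer: No


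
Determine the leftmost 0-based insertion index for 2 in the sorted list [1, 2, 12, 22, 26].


List is sorted: [1, 2, 12, 22, 26]
We need the leftmost position where 2 can be inserted, i.e. the first index whose element is >= 2 (or the end of the list if none is).
Binary search with low=0, high=5 (0-based indices):
  low=0, high=5, mid=2: a[2]=12 >= 2, so high = 2
  low=0, high=2, mid=1: a[1]=2 >= 2, so high = 1
  low=0, high=1, mid=0: a[0]=1 < 2, so low = 1
Now low = high = 1, so the insertion index is 1.
Final answer: 1


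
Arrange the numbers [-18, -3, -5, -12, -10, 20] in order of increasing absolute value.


Compute absolute values:
  |-18| = 18
  |-3| = 3
  |-5| = 5
  |-12| = 12
  |-10| = 10
  |20| = 20
Absolute values in increasing order: 3 < 5 < 10 < 12 < 18 < 20
Listing the original numbers in that order gives the answer.
Final answer: [-3, -5, -10, -12, -18, 20]


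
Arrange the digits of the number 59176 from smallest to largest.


The number 59176 has digits: 5, 9, 1, 7, 6
Sorted: 1, 5, 6, 7, 9
Joining the sorted digits gives the result.
Final answer: 15679


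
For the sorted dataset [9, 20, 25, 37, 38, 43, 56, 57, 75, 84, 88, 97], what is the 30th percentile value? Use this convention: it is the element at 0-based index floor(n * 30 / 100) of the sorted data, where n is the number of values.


The dataset has n = 12 elements.
Index = floor(12 * 30 / 100) = floor(360 / 100) = floor(3.6) = 3
Counting from index 0 in the sorted data, the element at index 3 is 37.
Final answer: 37


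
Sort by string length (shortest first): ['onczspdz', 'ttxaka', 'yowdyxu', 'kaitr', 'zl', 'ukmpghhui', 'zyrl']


Compute lengths:
  'onczspdz' has length 8
  'ttxaka' has length 6
  'yowdyxu' has length 7
  'kaitr' has length 5
  'zl' has length 2
  'ukmpghhui' has length 9
  'zyrl' has length 4
Lengths in increasing order: 2 < 4 < 5 < 6 < 7 < 8 < 9
Listing the words in that order gives the answer.
Final answer: ['zl', 'zyrl', 'kaitr', 'ttxaka', 'yowdyxu', 'onczspdz', 'ukmpghhui']


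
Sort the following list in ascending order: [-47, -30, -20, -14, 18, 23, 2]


Original list: [-47, -30, -20, -14, 18, 23, 2]
Repeatedly take the smallest remaining element:
  Remaining [-47, -30, -20, -14, 18, 23, 2] -> smallest is -47
  Remaining [-30, -20, -14, 18, 23, 2] -> smallest is -30
  Remaining [-20, -14, 18, 23, 2] -> smallest is -20
  Remaining [-14, 18, 23, 2] -> smallest is -14
  Remaining [18, 23, 2] -> smallest is 2
  Remaining [18, 23] -> smallest is 18
  Remaining [23] -> smallest is 23
Collecting the picks in order gives the sorted list.
Final answer: [-47, -30, -20, -14, 2, 18, 23]


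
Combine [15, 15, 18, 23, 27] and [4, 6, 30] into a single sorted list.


List A: [15, 15, 18, 23, 27]
List B: [4, 6, 30]
Repeatedly compare the front elements and take the smaller:
  15 vs 4 -> take 4
  15 vs 6 -> take 6
  15 vs 30 -> take 15
  15 vs 30 -> take 15
  18 vs 30 -> take 18
  23 vs 30 -> take 23
  27 vs 30 -> take 27
  A is exhausted; append the rest of B: [30]
Final answer: [4, 6, 15, 15, 18, 23, 27, 30]


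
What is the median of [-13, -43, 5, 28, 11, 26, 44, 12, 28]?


First, sort the list: [-43, -13, 5, 11, 12, 26, 28, 28, 44]
The list has 9 elements (odd count).
The middle index is 4 (0-based), and the element there is 12.
Final answer: 12


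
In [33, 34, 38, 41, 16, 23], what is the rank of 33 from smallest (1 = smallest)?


Sort ascending: [16, 23, 33, 34, 38, 41]
Find 33 in the sorted list.
33 is at position 3 (1-indexed).
Final answer: 3


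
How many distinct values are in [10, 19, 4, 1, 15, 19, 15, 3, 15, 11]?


List all unique values:
Distinct values: [1, 3, 4, 10, 11, 15, 19]
Count = 7
Final answer: 7


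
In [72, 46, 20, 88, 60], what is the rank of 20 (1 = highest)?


Sort descending: [88, 72, 60, 46, 20]
Find 20 in the sorted list.
20 is at position 5.
Final answer: 5


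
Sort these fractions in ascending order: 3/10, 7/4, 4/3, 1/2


Convert to decimal for comparison:
  3/10 = 0.3
  7/4 = 1.75
  4/3 = 1.3333
  1/2 = 0.5
Decimals in increasing order: 0.3 < 0.5 < 1.3333 < 1.75
Writing each back as its fraction gives the sorted order.
Final answer: 3/10, 1/2, 4/3, 7/4


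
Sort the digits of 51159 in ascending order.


The number 51159 has digits: 5, 1, 1, 5, 9
Sorted: 1, 1, 5, 5, 9
Joining the sorted digits gives the result.
Final answer: 11559


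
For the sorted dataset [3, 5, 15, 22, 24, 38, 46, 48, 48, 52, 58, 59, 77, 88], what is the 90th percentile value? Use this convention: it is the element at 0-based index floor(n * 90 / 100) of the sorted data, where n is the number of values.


The dataset has n = 14 elements.
Index = floor(14 * 90 / 100) = floor(1260 / 100) = floor(12.6) = 12
Counting from index 0 in the sorted data, the element at index 12 is 77.
Final answer: 77


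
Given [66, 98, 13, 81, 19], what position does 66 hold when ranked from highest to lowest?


Sort descending: [98, 81, 66, 19, 13]
Find 66 in the sorted list.
66 is at position 3.
Final answer: 3


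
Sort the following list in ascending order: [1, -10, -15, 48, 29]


Original list: [1, -10, -15, 48, 29]
Repeatedly take the smallest remaining element:
  Remaining [1, -10, -15, 48, 29] -> smallest is -15
  Remaining [1, -10, 48, 29] -> smallest is -10
  Remaining [1, 48, 29] -> smallest is 1
  Remaining [48, 29] -> smallest is 29
  Remaining [48] -> smallest is 48
Collecting the picks in order gives the sorted list.
Final answer: [-15, -10, 1, 29, 48]


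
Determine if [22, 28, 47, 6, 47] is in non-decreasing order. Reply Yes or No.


Check consecutive pairs:
  22 <= 28? True
  28 <= 47? True
  47 <= 6? False
  6 <= 47? True
1 consecutive pair(s) are out of order, so the list is not sorted.
Final answer: No


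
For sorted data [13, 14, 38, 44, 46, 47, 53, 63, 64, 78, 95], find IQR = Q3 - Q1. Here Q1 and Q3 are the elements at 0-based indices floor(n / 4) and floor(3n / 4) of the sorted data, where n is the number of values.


The data has n = 11 elements.
Q1 index = floor(11 / 4) = floor(2.75) = 2; Q3 index = floor(3 * 11 / 4) = floor(8.25) = 8
Q1 = element at index 2 = 38
Q3 = element at index 8 = 64
IQR = 64 - 38 = 26
Final answer: 26


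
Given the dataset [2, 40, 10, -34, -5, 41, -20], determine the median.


First, sort the list: [-34, -20, -5, 2, 10, 40, 41]
The list has 7 elements (odd count).
The middle index is 3 (0-based), and the element there is 2.
Final answer: 2


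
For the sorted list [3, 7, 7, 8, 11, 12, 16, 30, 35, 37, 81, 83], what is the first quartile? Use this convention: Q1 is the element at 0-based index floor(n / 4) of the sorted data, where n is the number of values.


The list has n = 12 elements.
Q1 index = floor(12 / 4) = floor(3) = 3
Counting from index 0 in the sorted data, the element at index 3 is 8.
Final answer: 8


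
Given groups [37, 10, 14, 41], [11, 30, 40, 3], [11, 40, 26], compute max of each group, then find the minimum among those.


Find max of each group:
  Group 1: [37, 10, 14, 41] -> max = 41
  Group 2: [11, 30, 40, 3] -> max = 40
  Group 3: [11, 40, 26] -> max = 40
Maxes: [41, 40, 40]
Minimum of maxes = 40
Final answer: 40


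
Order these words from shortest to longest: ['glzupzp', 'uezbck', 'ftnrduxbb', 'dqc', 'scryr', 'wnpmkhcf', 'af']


Compute lengths:
  'glzupzp' has length 7
  'uezbck' has length 6
  'ftnrduxbb' has length 9
  'dqc' has length 3
  'scryr' has length 5
  'wnpmkhcf' has length 8
  'af' has length 2
Lengths in increasing order: 2 < 3 < 5 < 6 < 7 < 8 < 9
Listing the words in that order gives the answer.
Final answer: ['af', 'dqc', 'scryr', 'uezbck', 'glzupzp', 'wnpmkhcf', 'ftnrduxbb']


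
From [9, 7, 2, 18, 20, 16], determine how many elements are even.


Check each element:
  9 is odd
  7 is odd
  2 is even
  18 is even
  20 is even
  16 is even
Evens: [2, 18, 20, 16]
Count of evens = 4
Final answer: 4


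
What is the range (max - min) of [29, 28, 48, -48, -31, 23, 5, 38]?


Maximum value: 48
Minimum value: -48
Range = 48 - (-48) = 96
Final answer: 96


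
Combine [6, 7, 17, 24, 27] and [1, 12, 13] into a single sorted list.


List A: [6, 7, 17, 24, 27]
List B: [1, 12, 13]
Repeatedly compare the front elements and take the smaller:
  6 vs 1 -> take 1
  6 vs 12 -> take 6
  7 vs 12 -> take 7
  17 vs 12 -> take 12
  17 vs 13 -> take 13
  B is exhausted; append the rest of A: [17, 24, 27]
Final answer: [1, 6, 7, 12, 13, 17, 24, 27]


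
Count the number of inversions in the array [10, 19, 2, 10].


For each element, count the later elements that are smaller than it:
  10 (index 0): smaller elements after it = [2] -> 1
  19 (index 1): smaller elements after it = [2, 10] -> 2
  2 (index 2): smaller elements after it = [] -> 0
Total inversions = 1 + 2 + 0 = 3
Final answer: 3


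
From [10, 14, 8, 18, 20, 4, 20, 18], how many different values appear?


List all unique values:
Distinct values: [4, 8, 10, 14, 18, 20]
Count = 6
Final answer: 6


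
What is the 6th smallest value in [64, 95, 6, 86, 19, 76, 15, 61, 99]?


Sort ascending: [6, 15, 19, 61, 64, 76, 86, 95, 99]
The 6th element (1-indexed) is at index 5.
Value = 76
Final answer: 76


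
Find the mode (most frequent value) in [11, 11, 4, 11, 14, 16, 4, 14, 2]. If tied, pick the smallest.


Count the frequency of each value:
  2 appears 1 time(s)
  4 appears 2 time(s)
  11 appears 3 time(s)
  14 appears 2 time(s)
  16 appears 1 time(s)
Maximum frequency is 3.
Only 11 reaches that frequency, so it is the mode.
Final answer: 11


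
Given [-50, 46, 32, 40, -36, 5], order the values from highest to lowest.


Original list: [-50, 46, 32, 40, -36, 5]
Repeatedly take the largest remaining element:
  Remaining [-50, 46, 32, 40, -36, 5] -> largest is 46
  Remaining [-50, 32, 40, -36, 5] -> largest is 40
  Remaining [-50, 32, -36, 5] -> largest is 32
  Remaining [-50, -36, 5] -> largest is 5
  Remaining [-50, -36] -> largest is -36
  Remaining [-50] -> largest is -50
Collecting the picks in order gives the descending list.
Final answer: [46, 40, 32, 5, -36, -50]


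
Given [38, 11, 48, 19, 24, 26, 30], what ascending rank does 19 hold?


Sort ascending: [11, 19, 24, 26, 30, 38, 48]
Find 19 in the sorted list.
19 is at position 2 (1-indexed).
Final answer: 2


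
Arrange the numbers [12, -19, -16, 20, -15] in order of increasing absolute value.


Compute absolute values:
  |12| = 12
  |-19| = 19
  |-16| = 16
  |20| = 20
  |-15| = 15
Absolute values in increasing order: 12 < 15 < 16 < 19 < 20
Listing the original numbers in that order gives the answer.
Final answer: [12, -15, -16, -19, 20]


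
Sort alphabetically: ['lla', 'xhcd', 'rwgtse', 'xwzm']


Compare strings character by character (the first differing letter decides):
  'lla' < 'rwgtse' since 'l' < 'r' at position 1
  'rwgtse' < 'xhcd' since 'r' < 'x' at position 1
  'xhcd' < 'xwzm' since 'h' < 'w' at position 2
Chaining these comparisons gives the alphabetical order.
Final answer: ['lla', 'rwgtse', 'xhcd', 'xwzm']


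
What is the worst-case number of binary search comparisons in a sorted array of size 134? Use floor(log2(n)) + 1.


Binary search halves the search space each step.
Maximum comparisons = floor(log2(134)) + 1
log2(134) = 7.0661
floor(log2(134)) = 7, so 7 + 1 = 8
Final answer: 8


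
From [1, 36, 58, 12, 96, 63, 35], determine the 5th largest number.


Sort descending: [96, 63, 58, 36, 35, 12, 1]
The 5th element (1-indexed) is at index 4.
Value = 35
Final answer: 35


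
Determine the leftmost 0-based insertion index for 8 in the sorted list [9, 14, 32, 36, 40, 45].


List is sorted: [9, 14, 32, 36, 40, 45]
We need the leftmost position where 8 can be inserted, i.e. the first index whose element is >= 8 (or the end of the list if none is).
Binary search with low=0, high=6 (0-based indices):
  low=0, high=6, mid=3: a[3]=36 >= 8, so high = 3
  low=0, high=3, mid=1: a[1]=14 >= 8, so high = 1
  low=0, high=1, mid=0: a[0]=9 >= 8, so high = 0
Now low = high = 0, so the insertion index is 0.
Final answer: 0


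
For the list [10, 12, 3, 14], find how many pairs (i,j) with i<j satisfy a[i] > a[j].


For each element, count the later elements that are smaller than it:
  10 (index 0): smaller elements after it = [3] -> 1
  12 (index 1): smaller elements after it = [3] -> 1
  3 (index 2): smaller elements after it = [] -> 0
Total inversions = 1 + 1 + 0 = 2
Final answer: 2


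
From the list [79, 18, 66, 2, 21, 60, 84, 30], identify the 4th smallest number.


Sort ascending: [2, 18, 21, 30, 60, 66, 79, 84]
The 4th element (1-indexed) is at index 3.
Value = 30
Final answer: 30


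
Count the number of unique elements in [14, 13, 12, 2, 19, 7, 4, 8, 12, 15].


List all unique values:
Distinct values: [2, 4, 7, 8, 12, 13, 14, 15, 19]
Count = 9
Final answer: 9
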